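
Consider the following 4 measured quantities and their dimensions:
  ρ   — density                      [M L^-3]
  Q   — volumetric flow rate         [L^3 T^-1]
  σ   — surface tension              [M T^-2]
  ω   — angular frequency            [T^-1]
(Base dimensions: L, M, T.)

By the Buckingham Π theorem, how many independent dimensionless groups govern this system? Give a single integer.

Dimensional matrix (L×M×T by ρ×Q×σ×ω):
  L: [-3  3  0  0]
  M: [ 1  0  1  0]
  T: [ 0 -1 -2 -1]
RREF → pivots at {ρ,Q,σ} ⇒ r = 3
Π count = n − r = 4 − 3 = 1

1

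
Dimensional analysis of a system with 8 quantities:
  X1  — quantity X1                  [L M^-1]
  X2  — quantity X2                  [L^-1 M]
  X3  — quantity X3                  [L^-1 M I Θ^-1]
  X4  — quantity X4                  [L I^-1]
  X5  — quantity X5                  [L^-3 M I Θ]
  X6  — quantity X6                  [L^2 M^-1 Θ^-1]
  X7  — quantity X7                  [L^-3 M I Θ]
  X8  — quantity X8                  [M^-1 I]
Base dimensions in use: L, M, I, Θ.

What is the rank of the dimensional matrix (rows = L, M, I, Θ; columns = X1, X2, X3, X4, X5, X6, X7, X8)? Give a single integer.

Write exponents as rows L,M,I,Θ / cols X1,X2,X3,X4,X5,X6,X7,X8:
  L: [ 1 -1 -1  1 -3  2 -3  0]
  M: [-1  1  1  0  1 -1  1 -1]
  I: [ 0  0  1 -1  1  0  1  1]
  Θ: [ 0  0 -1  0  1 -1  1  0]
RREF → pivots at {X1,X3,X4} ⇒ r = 3

3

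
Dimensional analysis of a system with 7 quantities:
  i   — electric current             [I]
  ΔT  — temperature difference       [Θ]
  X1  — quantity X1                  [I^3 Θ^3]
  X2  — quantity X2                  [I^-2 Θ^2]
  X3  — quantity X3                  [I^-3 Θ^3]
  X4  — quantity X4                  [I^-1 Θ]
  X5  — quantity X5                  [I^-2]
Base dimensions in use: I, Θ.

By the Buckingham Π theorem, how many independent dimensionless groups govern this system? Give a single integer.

5

Exponent matrix [I,Θ] × [i,ΔT,X1,X2,X3,X4,X5]:
  I: [ 1  0  3 -2 -3 -1 -2]
  Θ: [ 0  1  3  2  3  1  0]
RREF → pivots at {i,ΔT} ⇒ r = 2
n=7, r=2 ⇒ 5 dimensionless groups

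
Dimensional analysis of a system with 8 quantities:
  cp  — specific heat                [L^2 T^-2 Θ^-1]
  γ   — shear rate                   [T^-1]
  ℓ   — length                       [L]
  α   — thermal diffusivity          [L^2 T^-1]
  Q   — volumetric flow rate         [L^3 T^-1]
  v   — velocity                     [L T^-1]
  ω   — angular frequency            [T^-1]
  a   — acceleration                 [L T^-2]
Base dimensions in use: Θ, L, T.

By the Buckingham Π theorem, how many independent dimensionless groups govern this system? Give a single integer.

5

Exponent matrix [Θ,L,T] × [cp,γ,ℓ,α,Q,v,ω,a]:
  Θ: [-1  0  0  0  0  0  0  0]
  L: [ 2  0  1  2  3  1  0  1]
  T: [-2 -1  0 -1 -1 -1 -1 -2]
RREF → pivots at {cp,γ,ℓ} ⇒ r = 3
8 vars − rank 3 = 5 Π groups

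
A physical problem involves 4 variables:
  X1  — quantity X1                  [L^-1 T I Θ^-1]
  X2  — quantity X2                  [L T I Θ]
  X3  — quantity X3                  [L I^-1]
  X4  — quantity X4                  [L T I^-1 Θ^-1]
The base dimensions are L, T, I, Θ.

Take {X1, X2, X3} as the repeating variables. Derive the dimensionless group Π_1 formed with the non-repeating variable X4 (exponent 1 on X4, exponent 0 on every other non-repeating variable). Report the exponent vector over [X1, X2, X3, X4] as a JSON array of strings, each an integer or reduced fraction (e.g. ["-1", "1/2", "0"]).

["-1", "0", "-2", "1"]

Dimensional matrix (L×T×I×Θ by X1×X2×X3×X4):
  L: [-1  1  1  1]
  T: [ 1  1  0  1]
  I: [ 1  1 -1 -1]
  Θ: [-1  1  0 -1]
RREF → pivots at {X1,X2,X3} ⇒ r = 3
Pivot set = {X1,X2,X3}, free = {X4}
RREF:
  r0: [   1    0    0    1]
  r1: [   0    1    0    0]
  r2: [   0    0    1    2]
  r3: [   0    0    0    0]
Fix exponent of X4 at 1; solve each RREF row for its pivot's exponent:
  r0: exp(X1) + (1)·1 = 0 ⇒ exp(X1) = -1
  r1: exp(X2) + (0)·1 = 0 ⇒ exp(X2) = 0
  r2: exp(X3) + (2)·1 = 0 ⇒ exp(X3) = -2
Π_1 = X1^-1 · X3^-2 · X4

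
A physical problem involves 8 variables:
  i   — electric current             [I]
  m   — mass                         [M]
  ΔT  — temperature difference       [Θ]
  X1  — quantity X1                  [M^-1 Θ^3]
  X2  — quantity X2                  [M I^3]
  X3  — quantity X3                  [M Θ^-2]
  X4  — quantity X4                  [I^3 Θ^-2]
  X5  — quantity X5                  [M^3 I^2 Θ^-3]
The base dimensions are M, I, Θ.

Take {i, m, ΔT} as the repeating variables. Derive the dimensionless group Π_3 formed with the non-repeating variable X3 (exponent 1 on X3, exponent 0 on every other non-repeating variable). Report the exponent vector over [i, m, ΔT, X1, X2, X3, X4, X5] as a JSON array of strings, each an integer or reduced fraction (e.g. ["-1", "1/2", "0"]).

["0", "-1", "2", "0", "0", "1", "0", "0"]

Exponent matrix [M,I,Θ] × [i,m,ΔT,X1,X2,X3,X4,X5]:
  M: [ 0  1  0 -1  1  1  0  3]
  I: [ 1  0  0  0  3  0  3  2]
  Θ: [ 0  0  1  3  0 -2 -2 -3]
RREF → pivots at {i,m,ΔT} ⇒ r = 3
Pivot set = {i,m,ΔT}, free = {X1,X2,X3,X4,X5}
RREF:
  r0: [   1    0    0    0    3    0    3    2]
  r1: [   0    1    0   -1    1    1    0    3]
  r2: [   0    0    1    3    0   -2   -2   -3]
Fix exponent of X3 at 1, X1 at 0, X2 at 0, X4 at 0, X5 at 0; solve each RREF row for its pivot's exponent:
  r0: exp(i) + (0)·1 = 0 ⇒ exp(i) = 0
  r1: exp(m) + (1)·1 = 0 ⇒ exp(m) = -1
  r2: exp(ΔT) + (-2)·1 = 0 ⇒ exp(ΔT) = 2
Π_3 = m^-1 · ΔT^2 · X3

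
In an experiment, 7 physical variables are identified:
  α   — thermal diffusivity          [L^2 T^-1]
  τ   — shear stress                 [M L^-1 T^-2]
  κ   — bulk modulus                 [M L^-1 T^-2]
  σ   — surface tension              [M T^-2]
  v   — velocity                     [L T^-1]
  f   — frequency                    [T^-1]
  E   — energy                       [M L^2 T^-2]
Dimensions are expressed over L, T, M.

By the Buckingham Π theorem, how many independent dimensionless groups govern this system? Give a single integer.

4

Exponent matrix [L,T,M] × [α,τ,κ,σ,v,f,E]:
  L: [ 2 -1 -1  0  1  0  2]
  T: [-1 -2 -2 -2 -1 -1 -2]
  M: [ 0  1  1  1  0  0  1]
Echelon form has 3 nonzero rows (pivots: α,τ,σ)
n=7, r=3 ⇒ 4 dimensionless groups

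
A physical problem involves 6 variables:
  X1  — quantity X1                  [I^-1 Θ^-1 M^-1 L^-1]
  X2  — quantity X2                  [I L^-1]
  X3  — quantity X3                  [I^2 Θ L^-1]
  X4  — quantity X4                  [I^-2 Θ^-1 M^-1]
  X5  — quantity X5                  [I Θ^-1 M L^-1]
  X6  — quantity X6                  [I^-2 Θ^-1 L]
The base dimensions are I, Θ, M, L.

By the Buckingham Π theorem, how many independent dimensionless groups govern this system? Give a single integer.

3

Write exponents as rows I,Θ,M,L / cols X1,X2,X3,X4,X5,X6:
  I: [-1  1  2 -2  1 -2]
  Θ: [-1  0  1 -1 -1 -1]
  M: [-1  0  0 -1  1  0]
  L: [-1 -1 -1  0 -1  1]
RREF → pivots at {X1,X2,X3} ⇒ r = 3
6 vars − rank 3 = 3 Π groups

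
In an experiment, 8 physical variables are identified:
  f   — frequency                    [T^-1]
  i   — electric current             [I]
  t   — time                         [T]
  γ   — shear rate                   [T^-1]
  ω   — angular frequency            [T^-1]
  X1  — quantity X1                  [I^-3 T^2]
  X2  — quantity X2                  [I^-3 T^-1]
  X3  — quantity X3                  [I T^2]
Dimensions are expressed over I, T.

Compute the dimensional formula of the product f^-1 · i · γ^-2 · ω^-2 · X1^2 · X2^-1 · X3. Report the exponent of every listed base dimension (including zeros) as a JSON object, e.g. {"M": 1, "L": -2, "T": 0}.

{"I": -1, "T": 12}

Dimensional matrix (I×T by f×i×t×γ×ω×X1×X2×X3):
  I: [ 0  1  0  0  0 -3 -3  1]
  T: [-1  0  1 -1 -1  2 -1  2]
  [I]: (-1)·0+(1)·1+(-2)·0+(-2)·0+(2)·-3+(-1)·-3+(1)·1 = -1
  [T]: (-1)·-1+(1)·0+(-2)·-1+(-2)·-1+(2)·2+(-1)·-1+(1)·2 = 12
⇒ I^-1 T^12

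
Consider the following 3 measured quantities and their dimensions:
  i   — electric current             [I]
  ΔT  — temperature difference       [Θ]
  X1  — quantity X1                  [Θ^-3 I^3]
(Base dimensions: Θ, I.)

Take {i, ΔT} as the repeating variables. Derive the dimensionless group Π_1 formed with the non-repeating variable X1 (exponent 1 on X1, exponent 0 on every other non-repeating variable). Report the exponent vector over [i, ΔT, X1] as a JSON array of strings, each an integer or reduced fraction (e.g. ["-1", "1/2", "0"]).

["-3", "3", "1"]

Write exponents as rows Θ,I / cols i,ΔT,X1:
  Θ: [ 0  1 -3]
  I: [ 1  0  3]
Row reduction gives pivot columns i,ΔT; rank = 2
Repeat: i,ΔT; free: X1
RREF:
  r0: [   1    0    3]
  r1: [   0    1   -3]
Fix exponent of X1 at 1; solve each RREF row for its pivot's exponent:
  r0: exp(i) + (3)·1 = 0 ⇒ exp(i) = -3
  r1: exp(ΔT) + (-3)·1 = 0 ⇒ exp(ΔT) = 3
Π_1 = i^-3 · ΔT^3 · X1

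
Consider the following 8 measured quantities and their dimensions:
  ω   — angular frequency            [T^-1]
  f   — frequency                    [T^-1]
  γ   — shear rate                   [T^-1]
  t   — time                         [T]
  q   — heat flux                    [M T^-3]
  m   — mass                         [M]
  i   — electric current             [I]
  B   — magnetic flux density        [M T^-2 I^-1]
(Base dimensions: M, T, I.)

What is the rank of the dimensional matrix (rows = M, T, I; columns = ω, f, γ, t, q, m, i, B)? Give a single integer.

Write exponents as rows M,T,I / cols ω,f,γ,t,q,m,i,B:
  M: [ 0  0  0  0  1  1  0  1]
  T: [-1 -1 -1  1 -3  0  0 -2]
  I: [ 0  0  0  0  0  0  1 -1]
Row reduction gives pivot columns ω,q,i; rank = 3

3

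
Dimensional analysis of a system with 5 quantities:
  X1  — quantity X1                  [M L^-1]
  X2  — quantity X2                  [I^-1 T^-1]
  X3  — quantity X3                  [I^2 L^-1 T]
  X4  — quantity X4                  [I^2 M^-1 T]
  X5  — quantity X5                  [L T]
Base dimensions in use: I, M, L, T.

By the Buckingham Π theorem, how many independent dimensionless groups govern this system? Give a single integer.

Exponent matrix [I,M,L,T] × [X1,X2,X3,X4,X5]:
  I: [ 0 -1  2  2  0]
  M: [ 1  0  0 -1  0]
  L: [-1  0 -1  0  1]
  T: [ 0 -1  1  1  1]
RREF → pivots at {X1,X2,X3} ⇒ r = 3
Π count = n − r = 5 − 3 = 2

2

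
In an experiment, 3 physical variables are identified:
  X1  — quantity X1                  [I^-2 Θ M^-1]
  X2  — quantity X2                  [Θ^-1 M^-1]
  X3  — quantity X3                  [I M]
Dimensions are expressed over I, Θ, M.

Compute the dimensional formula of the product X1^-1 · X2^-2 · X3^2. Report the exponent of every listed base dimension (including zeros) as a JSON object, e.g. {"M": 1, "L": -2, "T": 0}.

Write exponents as rows I,Θ,M / cols X1,X2,X3:
  I: [-2  0  1]
  Θ: [ 1 -1  0]
  M: [-1 -1  1]
  [I]: (-1)·-2+(-2)·0+(2)·1 = 4
  [Θ]: (-1)·1+(-2)·-1+(2)·0 = 1
  [M]: (-1)·-1+(-2)·-1+(2)·1 = 5
⇒ I^4 Θ M^5

{"I": 4, "Θ": 1, "M": 5}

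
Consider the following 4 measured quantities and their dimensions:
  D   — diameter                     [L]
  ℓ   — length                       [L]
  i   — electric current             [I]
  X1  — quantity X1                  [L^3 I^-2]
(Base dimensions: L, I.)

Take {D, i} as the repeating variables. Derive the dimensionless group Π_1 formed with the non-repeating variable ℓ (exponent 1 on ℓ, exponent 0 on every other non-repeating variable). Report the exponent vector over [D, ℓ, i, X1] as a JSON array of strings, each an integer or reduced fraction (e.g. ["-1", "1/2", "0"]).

Dimensional matrix (L×I by D×ℓ×i×X1):
  L: [ 1  1  0  3]
  I: [ 0  0  1 -2]
RREF → pivots at {D,i} ⇒ r = 2
Repeat: D,i; free: ℓ,X1
RREF:
  r0: [   1    1    0    3]
  r1: [   0    0    1   -2]
Fix exponent of ℓ at 1, X1 at 0; solve each RREF row for its pivot's exponent:
  r0: exp(D) + (1)·1 = 0 ⇒ exp(D) = -1
  r1: exp(i) + (0)·1 = 0 ⇒ exp(i) = 0
Π_1 = D^-1 · ℓ

["-1", "1", "0", "0"]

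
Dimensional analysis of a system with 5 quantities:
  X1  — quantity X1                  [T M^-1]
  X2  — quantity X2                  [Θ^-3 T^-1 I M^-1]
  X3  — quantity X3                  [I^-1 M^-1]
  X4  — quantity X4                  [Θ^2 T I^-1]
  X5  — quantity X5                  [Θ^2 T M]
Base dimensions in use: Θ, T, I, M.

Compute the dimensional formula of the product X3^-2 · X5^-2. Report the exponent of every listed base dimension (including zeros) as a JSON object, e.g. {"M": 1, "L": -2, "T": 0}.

{"Θ": -4, "T": -2, "I": 2, "M": 0}

Exponent matrix [Θ,T,I,M] × [X1,X2,X3,X4,X5]:
  Θ: [ 0 -3  0  2  2]
  T: [ 1 -1  0  1  1]
  I: [ 0  1 -1 -1  0]
  M: [-1 -1 -1  0  1]
  [Θ]: (-2)·0+(-2)·2 = -4
  [T]: (-2)·0+(-2)·1 = -2
  [I]: (-2)·-1+(-2)·0 = 2
  [M]: (-2)·-1+(-2)·1 = 0
⇒ Θ^-4 T^-2 I^2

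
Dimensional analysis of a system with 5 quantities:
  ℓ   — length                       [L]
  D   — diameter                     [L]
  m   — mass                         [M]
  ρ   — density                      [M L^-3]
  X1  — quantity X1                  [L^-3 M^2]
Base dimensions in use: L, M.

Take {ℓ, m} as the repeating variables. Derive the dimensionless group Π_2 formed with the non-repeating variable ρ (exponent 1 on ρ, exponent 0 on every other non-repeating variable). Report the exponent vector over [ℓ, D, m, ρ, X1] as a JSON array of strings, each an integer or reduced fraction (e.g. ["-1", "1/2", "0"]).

Write exponents as rows L,M / cols ℓ,D,m,ρ,X1:
  L: [ 1  1  0 -3 -3]
  M: [ 0  0  1  1  2]
Row reduction gives pivot columns ℓ,m; rank = 2
Repeat: ℓ,m; free: D,ρ,X1
RREF:
  r0: [   1    1    0   -3   -3]
  r1: [   0    0    1    1    2]
Fix exponent of ρ at 1, D at 0, X1 at 0; solve each RREF row for its pivot's exponent:
  r0: exp(ℓ) + (-3)·1 = 0 ⇒ exp(ℓ) = 3
  r1: exp(m) + (1)·1 = 0 ⇒ exp(m) = -1
Π_2 = ℓ^3 · m^-1 · ρ

["3", "0", "-1", "1", "0"]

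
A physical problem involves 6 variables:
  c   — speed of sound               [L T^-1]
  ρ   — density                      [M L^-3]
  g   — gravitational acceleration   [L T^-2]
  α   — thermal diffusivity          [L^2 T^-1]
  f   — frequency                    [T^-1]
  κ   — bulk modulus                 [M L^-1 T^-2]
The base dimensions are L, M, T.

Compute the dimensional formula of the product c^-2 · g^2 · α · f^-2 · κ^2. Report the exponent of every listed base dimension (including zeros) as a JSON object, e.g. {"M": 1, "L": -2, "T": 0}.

Write exponents as rows L,M,T / cols c,ρ,g,α,f,κ:
  L: [ 1 -3  1  2  0 -1]
  M: [ 0  1  0  0  0  1]
  T: [-1  0 -2 -1 -1 -2]
  [L]: (-2)·1+(2)·1+(1)·2+(-2)·0+(2)·-1 = 0
  [M]: (-2)·0+(2)·0+(1)·0+(-2)·0+(2)·1 = 2
  [T]: (-2)·-1+(2)·-2+(1)·-1+(-2)·-1+(2)·-2 = -5
⇒ M^2 T^-5

{"L": 0, "M": 2, "T": -5}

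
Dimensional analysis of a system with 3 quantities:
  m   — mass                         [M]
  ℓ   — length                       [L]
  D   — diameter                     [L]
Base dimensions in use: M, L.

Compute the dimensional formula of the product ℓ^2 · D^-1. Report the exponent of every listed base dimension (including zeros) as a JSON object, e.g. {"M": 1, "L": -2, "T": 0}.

{"M": 0, "L": 1}

Write exponents as rows M,L / cols m,ℓ,D:
  M: [ 1  0  0]
  L: [ 0  1  1]
  [M]: (2)·0+(-1)·0 = 0
  [L]: (2)·1+(-1)·1 = 1
⇒ L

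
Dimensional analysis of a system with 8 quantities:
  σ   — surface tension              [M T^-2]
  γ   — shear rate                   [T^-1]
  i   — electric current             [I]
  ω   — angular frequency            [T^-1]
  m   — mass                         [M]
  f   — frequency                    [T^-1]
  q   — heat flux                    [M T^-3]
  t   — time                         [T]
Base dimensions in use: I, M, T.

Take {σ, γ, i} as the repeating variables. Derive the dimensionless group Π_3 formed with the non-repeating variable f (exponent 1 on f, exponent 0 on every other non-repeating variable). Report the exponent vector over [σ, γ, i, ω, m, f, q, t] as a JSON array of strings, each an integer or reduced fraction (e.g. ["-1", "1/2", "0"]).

Write exponents as rows I,M,T / cols σ,γ,i,ω,m,f,q,t:
  I: [ 0  0  1  0  0  0  0  0]
  M: [ 1  0  0  0  1  0  1  0]
  T: [-2 -1  0 -1  0 -1 -3  1]
RREF → pivots at {σ,γ,i} ⇒ r = 3
Repeat: σ,γ,i; free: ω,m,f,q,t
RREF:
  r0: [   1    0    0    0    1    0    1    0]
  r1: [   0    1    0    1   -2    1    1   -1]
  r2: [   0    0    1    0    0    0    0    0]
Fix exponent of f at 1, ω at 0, m at 0, q at 0, t at 0; solve each RREF row for its pivot's exponent:
  r0: exp(σ) + (0)·1 = 0 ⇒ exp(σ) = 0
  r1: exp(γ) + (1)·1 = 0 ⇒ exp(γ) = -1
  r2: exp(i) + (0)·1 = 0 ⇒ exp(i) = 0
Π_3 = γ^-1 · f

["0", "-1", "0", "0", "0", "1", "0", "0"]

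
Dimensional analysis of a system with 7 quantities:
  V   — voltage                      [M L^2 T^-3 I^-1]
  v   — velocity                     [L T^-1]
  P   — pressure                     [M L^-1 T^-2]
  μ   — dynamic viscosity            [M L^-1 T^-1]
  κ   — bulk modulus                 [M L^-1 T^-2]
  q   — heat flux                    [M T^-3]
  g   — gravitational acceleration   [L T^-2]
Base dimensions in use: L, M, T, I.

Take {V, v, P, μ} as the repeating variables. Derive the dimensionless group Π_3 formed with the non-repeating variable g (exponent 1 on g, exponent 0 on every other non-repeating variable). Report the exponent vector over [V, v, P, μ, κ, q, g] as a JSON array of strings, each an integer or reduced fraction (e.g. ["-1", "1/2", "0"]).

["0", "-1", "-1", "1", "0", "0", "1"]

Dimensional matrix (L×M×T×I by V×v×P×μ×κ×q×g):
  L: [ 2  1 -1 -1 -1  0  1]
  M: [ 1  0  1  1  1  1  0]
  T: [-3 -1 -2 -1 -2 -3 -2]
  I: [-1  0  0  0  0  0  0]
RREF → pivots at {V,v,P,μ} ⇒ r = 4
Repeat: V,v,P,μ; free: κ,q,g
RREF:
  r0: [   1    0    0    0    0    0    0]
  r1: [   0    1    0    0    0    1    1]
  r2: [   0    0    1    0    1    1    1]
  r3: [   0    0    0    1    0    0   -1]
Fix exponent of g at 1, κ at 0, q at 0; solve each RREF row for its pivot's exponent:
  r0: exp(V) + (0)·1 = 0 ⇒ exp(V) = 0
  r1: exp(v) + (1)·1 = 0 ⇒ exp(v) = -1
  r2: exp(P) + (1)·1 = 0 ⇒ exp(P) = -1
  r3: exp(μ) + (-1)·1 = 0 ⇒ exp(μ) = 1
Π_3 = v^-1 · P^-1 · μ · g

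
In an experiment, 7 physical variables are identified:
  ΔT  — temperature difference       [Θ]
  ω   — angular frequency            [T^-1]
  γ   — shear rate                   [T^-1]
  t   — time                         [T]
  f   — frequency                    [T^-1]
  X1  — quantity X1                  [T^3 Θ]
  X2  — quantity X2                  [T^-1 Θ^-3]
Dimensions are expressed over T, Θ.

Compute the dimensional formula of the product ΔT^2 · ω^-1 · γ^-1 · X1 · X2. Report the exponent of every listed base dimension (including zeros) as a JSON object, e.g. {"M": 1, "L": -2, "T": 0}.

{"T": 4, "Θ": 0}

Exponent matrix [T,Θ] × [ΔT,ω,γ,t,f,X1,X2]:
  T: [ 0 -1 -1  1 -1  3 -1]
  Θ: [ 1  0  0  0  0  1 -3]
  [T]: (2)·0+(-1)·-1+(-1)·-1+(1)·3+(1)·-1 = 4
  [Θ]: (2)·1+(-1)·0+(-1)·0+(1)·1+(1)·-3 = 0
⇒ T^4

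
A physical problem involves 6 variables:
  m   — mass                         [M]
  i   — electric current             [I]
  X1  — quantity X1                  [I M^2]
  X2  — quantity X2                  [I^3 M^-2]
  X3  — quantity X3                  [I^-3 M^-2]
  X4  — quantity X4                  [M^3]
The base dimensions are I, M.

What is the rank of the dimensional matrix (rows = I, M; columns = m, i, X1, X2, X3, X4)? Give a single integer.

Write exponents as rows I,M / cols m,i,X1,X2,X3,X4:
  I: [ 0  1  1  3 -3  0]
  M: [ 1  0  2 -2 -2  3]
Row reduction gives pivot columns m,i; rank = 2

2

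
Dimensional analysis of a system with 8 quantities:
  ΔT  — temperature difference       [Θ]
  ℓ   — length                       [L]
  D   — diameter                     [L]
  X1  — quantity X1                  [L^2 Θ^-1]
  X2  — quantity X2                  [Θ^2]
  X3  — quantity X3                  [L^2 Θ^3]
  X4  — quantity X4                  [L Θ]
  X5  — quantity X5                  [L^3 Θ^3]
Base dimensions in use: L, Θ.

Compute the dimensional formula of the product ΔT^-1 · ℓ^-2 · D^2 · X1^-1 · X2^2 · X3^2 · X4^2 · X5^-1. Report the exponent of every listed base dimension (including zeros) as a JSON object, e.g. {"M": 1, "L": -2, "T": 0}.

{"L": 1, "Θ": 9}

Exponent matrix [L,Θ] × [ΔT,ℓ,D,X1,X2,X3,X4,X5]:
  L: [ 0  1  1  2  0  2  1  3]
  Θ: [ 1  0  0 -1  2  3  1  3]
  [L]: (-1)·0+(-2)·1+(2)·1+(-1)·2+(2)·0+(2)·2+(2)·1+(-1)·3 = 1
  [Θ]: (-1)·1+(-2)·0+(2)·0+(-1)·-1+(2)·2+(2)·3+(2)·1+(-1)·3 = 9
⇒ L Θ^9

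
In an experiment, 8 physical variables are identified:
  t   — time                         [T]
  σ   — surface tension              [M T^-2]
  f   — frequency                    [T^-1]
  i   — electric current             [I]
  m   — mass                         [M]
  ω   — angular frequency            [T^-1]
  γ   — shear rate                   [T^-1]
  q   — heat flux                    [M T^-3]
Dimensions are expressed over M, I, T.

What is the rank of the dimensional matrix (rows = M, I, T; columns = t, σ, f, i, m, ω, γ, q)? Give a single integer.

3

Write exponents as rows M,I,T / cols t,σ,f,i,m,ω,γ,q:
  M: [ 0  1  0  0  1  0  0  1]
  I: [ 0  0  0  1  0  0  0  0]
  T: [ 1 -2 -1  0  0 -1 -1 -3]
Echelon form has 3 nonzero rows (pivots: t,σ,i)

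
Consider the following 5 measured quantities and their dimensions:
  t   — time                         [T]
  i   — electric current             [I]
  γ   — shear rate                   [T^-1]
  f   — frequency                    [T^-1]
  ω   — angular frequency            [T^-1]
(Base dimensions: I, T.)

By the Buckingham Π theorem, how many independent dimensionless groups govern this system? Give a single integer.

Exponent matrix [I,T] × [t,i,γ,f,ω]:
  I: [ 0  1  0  0  0]
  T: [ 1  0 -1 -1 -1]
Echelon form has 2 nonzero rows (pivots: t,i)
Π count = n − r = 5 − 2 = 3

3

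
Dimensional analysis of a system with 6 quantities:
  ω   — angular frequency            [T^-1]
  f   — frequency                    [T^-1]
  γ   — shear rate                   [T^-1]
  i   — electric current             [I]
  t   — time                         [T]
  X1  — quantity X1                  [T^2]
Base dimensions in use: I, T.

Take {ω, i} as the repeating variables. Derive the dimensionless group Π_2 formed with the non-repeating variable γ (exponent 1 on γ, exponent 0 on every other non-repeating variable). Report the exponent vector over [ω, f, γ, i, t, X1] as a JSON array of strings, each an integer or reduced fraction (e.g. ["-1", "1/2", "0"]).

["-1", "0", "1", "0", "0", "0"]

Dimensional matrix (I×T by ω×f×γ×i×t×X1):
  I: [ 0  0  0  1  0  0]
  T: [-1 -1 -1  0  1  2]
RREF → pivots at {ω,i} ⇒ r = 2
Repeat: ω,i; free: f,γ,t,X1
RREF:
  r0: [   1    1    1    0   -1   -2]
  r1: [   0    0    0    1    0    0]
Fix exponent of γ at 1, f at 0, t at 0, X1 at 0; solve each RREF row for its pivot's exponent:
  r0: exp(ω) + (1)·1 = 0 ⇒ exp(ω) = -1
  r1: exp(i) + (0)·1 = 0 ⇒ exp(i) = 0
Π_2 = ω^-1 · γ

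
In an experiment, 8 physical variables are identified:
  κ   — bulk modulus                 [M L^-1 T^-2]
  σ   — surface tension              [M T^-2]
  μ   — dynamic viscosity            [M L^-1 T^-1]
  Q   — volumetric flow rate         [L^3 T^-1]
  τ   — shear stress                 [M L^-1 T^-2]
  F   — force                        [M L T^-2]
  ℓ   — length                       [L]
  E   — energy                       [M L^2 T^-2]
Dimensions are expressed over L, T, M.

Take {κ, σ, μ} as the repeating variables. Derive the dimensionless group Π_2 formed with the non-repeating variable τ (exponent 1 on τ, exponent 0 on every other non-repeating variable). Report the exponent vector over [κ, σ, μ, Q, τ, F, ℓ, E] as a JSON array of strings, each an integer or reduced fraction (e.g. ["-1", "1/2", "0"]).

["-1", "0", "0", "0", "1", "0", "0", "0"]

Dimensional matrix (L×T×M by κ×σ×μ×Q×τ×F×ℓ×E):
  L: [-1  0 -1  3 -1  1  1  2]
  T: [-2 -2 -1 -1 -2 -2  0 -2]
  M: [ 1  1  1  0  1  1  0  1]
Echelon form has 3 nonzero rows (pivots: κ,σ,μ)
Repeat: κ,σ,μ; free: Q,τ,F,ℓ,E
RREF:
  r0: [   1    0    0   -2    1   -1   -1   -2]
  r1: [   0    1    0    3    0    2    1    3]
  r2: [   0    0    1   -1    0    0    0    0]
Fix exponent of τ at 1, Q at 0, F at 0, ℓ at 0, E at 0; solve each RREF row for its pivot's exponent:
  r0: exp(κ) + (1)·1 = 0 ⇒ exp(κ) = -1
  r1: exp(σ) + (0)·1 = 0 ⇒ exp(σ) = 0
  r2: exp(μ) + (0)·1 = 0 ⇒ exp(μ) = 0
Π_2 = κ^-1 · τ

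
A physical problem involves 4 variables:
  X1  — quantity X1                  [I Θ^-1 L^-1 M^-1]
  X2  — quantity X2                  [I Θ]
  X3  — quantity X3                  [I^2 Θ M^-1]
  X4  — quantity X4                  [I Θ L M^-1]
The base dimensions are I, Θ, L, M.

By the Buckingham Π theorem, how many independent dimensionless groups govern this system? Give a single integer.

Dimensional matrix (I×Θ×L×M by X1×X2×X3×X4):
  I: [ 1  1  2  1]
  Θ: [-1  1  1  1]
  L: [-1  0  0  1]
  M: [-1  0 -1 -1]
Row reduction gives pivot columns X1,X2,X3; rank = 3
4 vars − rank 3 = 1 Π group

1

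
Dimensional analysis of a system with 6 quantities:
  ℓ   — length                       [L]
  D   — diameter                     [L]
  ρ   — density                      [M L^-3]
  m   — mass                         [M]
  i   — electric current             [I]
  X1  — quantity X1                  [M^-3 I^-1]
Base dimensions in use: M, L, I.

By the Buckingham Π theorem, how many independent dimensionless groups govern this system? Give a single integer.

Write exponents as rows M,L,I / cols ℓ,D,ρ,m,i,X1:
  M: [ 0  0  1  1  0 -3]
  L: [ 1  1 -3  0  0  0]
  I: [ 0  0  0  0  1 -1]
Echelon form has 3 nonzero rows (pivots: ℓ,ρ,i)
6 vars − rank 3 = 3 Π groups

3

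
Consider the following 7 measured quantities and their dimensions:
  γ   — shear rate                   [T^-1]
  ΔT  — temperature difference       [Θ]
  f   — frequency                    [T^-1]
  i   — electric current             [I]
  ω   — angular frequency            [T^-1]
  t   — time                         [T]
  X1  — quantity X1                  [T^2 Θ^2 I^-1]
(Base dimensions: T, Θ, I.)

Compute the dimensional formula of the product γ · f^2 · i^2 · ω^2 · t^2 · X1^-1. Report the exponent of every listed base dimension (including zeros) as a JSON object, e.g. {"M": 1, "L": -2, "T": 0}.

Write exponents as rows T,Θ,I / cols γ,ΔT,f,i,ω,t,X1:
  T: [-1  0 -1  0 -1  1  2]
  Θ: [ 0  1  0  0  0  0  2]
  I: [ 0  0  0  1  0  0 -1]
  [T]: (1)·-1+(2)·-1+(2)·0+(2)·-1+(2)·1+(-1)·2 = -5
  [Θ]: (1)·0+(2)·0+(2)·0+(2)·0+(2)·0+(-1)·2 = -2
  [I]: (1)·0+(2)·0+(2)·1+(2)·0+(2)·0+(-1)·-1 = 3
⇒ T^-5 Θ^-2 I^3

{"T": -5, "Θ": -2, "I": 3}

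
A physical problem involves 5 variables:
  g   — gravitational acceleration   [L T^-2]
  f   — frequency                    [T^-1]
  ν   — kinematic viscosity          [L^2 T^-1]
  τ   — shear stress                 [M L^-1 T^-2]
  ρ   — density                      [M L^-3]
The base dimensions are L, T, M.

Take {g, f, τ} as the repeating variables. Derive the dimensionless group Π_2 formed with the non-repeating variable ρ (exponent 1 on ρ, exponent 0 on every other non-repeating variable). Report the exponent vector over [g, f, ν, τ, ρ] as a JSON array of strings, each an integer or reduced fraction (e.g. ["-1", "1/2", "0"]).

Exponent matrix [L,T,M] × [g,f,ν,τ,ρ]:
  L: [ 1  0  2 -1 -3]
  T: [-2 -1 -1 -2  0]
  M: [ 0  0  0  1  1]
Row reduction gives pivot columns g,f,τ; rank = 3
Repeat: g,f,τ; free: ν,ρ
RREF:
  r0: [   1    0    2    0   -2]
  r1: [   0    1   -3    0    2]
  r2: [   0    0    0    1    1]
Fix exponent of ρ at 1, ν at 0; solve each RREF row for its pivot's exponent:
  r0: exp(g) + (-2)·1 = 0 ⇒ exp(g) = 2
  r1: exp(f) + (2)·1 = 0 ⇒ exp(f) = -2
  r2: exp(τ) + (1)·1 = 0 ⇒ exp(τ) = -1
Π_2 = g^2 · f^-2 · τ^-1 · ρ

["2", "-2", "0", "-1", "1"]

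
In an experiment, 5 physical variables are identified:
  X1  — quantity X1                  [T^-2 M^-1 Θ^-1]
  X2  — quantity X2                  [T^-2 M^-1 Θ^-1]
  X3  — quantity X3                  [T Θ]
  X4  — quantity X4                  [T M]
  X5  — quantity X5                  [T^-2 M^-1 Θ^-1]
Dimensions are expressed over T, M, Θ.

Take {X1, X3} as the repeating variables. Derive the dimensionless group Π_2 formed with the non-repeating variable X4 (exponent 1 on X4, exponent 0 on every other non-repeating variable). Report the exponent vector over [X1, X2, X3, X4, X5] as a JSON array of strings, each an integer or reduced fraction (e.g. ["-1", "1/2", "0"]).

Write exponents as rows T,M,Θ / cols X1,X2,X3,X4,X5:
  T: [-2 -2  1  1 -2]
  M: [-1 -1  0  1 -1]
  Θ: [-1 -1  1  0 -1]
Echelon form has 2 nonzero rows (pivots: X1,X3)
Repeat: X1,X3; free: X2,X4,X5
RREF:
  r0: [   1    1    0   -1    1]
  r1: [   0    0    1   -1    0]
  r2: [   0    0    0    0    0]
Fix exponent of X4 at 1, X2 at 0, X5 at 0; solve each RREF row for its pivot's exponent:
  r0: exp(X1) + (-1)·1 = 0 ⇒ exp(X1) = 1
  r1: exp(X3) + (-1)·1 = 0 ⇒ exp(X3) = 1
Π_2 = X1 · X3 · X4

["1", "0", "1", "1", "0"]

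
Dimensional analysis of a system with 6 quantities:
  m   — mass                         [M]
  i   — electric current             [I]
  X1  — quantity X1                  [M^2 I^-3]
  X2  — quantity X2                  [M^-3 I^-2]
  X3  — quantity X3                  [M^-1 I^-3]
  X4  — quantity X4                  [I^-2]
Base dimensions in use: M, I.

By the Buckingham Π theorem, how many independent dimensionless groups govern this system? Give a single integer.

4

Write exponents as rows M,I / cols m,i,X1,X2,X3,X4:
  M: [ 1  0  2 -3 -1  0]
  I: [ 0  1 -3 -2 -3 -2]
Echelon form has 2 nonzero rows (pivots: m,i)
Π count = n − r = 6 − 2 = 4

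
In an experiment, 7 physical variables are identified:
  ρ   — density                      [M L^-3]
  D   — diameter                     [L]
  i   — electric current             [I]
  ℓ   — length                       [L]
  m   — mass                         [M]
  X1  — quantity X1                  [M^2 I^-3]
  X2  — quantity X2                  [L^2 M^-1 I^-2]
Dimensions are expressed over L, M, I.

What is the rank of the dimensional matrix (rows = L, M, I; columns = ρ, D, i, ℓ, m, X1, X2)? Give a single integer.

3

Dimensional matrix (L×M×I by ρ×D×i×ℓ×m×X1×X2):
  L: [-3  1  0  1  0  0  2]
  M: [ 1  0  0  0  1  2 -1]
  I: [ 0  0  1  0  0 -3 -2]
RREF → pivots at {ρ,D,i} ⇒ r = 3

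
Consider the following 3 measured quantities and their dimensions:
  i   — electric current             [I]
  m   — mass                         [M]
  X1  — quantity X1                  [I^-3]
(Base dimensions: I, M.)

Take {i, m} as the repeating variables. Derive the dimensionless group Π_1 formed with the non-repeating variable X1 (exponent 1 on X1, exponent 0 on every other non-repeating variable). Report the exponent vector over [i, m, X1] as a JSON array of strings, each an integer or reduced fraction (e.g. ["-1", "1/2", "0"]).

["3", "0", "1"]

Dimensional matrix (I×M by i×m×X1):
  I: [ 1  0 -3]
  M: [ 0  1  0]
Row reduction gives pivot columns i,m; rank = 2
Repeat: i,m; free: X1
RREF:
  r0: [   1    0   -3]
  r1: [   0    1    0]
Fix exponent of X1 at 1; solve each RREF row for its pivot's exponent:
  r0: exp(i) + (-3)·1 = 0 ⇒ exp(i) = 3
  r1: exp(m) + (0)·1 = 0 ⇒ exp(m) = 0
Π_1 = i^3 · X1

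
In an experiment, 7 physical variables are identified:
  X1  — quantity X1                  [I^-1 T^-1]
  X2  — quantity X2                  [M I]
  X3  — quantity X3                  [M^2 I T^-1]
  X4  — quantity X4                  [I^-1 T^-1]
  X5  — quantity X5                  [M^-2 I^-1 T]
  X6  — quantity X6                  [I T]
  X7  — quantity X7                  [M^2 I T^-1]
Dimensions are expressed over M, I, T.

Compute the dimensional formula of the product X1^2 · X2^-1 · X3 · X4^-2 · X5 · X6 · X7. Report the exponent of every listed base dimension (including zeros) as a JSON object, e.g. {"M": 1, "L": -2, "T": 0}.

Dimensional matrix (M×I×T by X1×X2×X3×X4×X5×X6×X7):
  M: [ 0  1  2  0 -2  0  2]
  I: [-1  1  1 -1 -1  1  1]
  T: [-1  0 -1 -1  1  1 -1]
  [M]: (2)·0+(-1)·1+(1)·2+(-2)·0+(1)·-2+(1)·0+(1)·2 = 1
  [I]: (2)·-1+(-1)·1+(1)·1+(-2)·-1+(1)·-1+(1)·1+(1)·1 = 1
  [T]: (2)·-1+(-1)·0+(1)·-1+(-2)·-1+(1)·1+(1)·1+(1)·-1 = 0
⇒ M I

{"M": 1, "I": 1, "T": 0}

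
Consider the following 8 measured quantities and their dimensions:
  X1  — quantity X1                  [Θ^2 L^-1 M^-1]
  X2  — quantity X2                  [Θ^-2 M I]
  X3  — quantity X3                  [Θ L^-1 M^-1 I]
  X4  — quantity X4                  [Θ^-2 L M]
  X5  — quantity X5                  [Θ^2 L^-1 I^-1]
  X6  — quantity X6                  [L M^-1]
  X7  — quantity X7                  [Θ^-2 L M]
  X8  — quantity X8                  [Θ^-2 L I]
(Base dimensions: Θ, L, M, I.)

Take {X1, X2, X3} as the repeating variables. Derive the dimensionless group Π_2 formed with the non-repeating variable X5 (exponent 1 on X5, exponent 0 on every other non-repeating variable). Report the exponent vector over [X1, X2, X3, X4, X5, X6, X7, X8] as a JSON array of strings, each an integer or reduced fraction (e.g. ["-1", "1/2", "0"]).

["-3", "-1", "2", "0", "1", "0", "0", "0"]

Exponent matrix [Θ,L,M,I] × [X1,X2,X3,X4,X5,X6,X7,X8]:
  Θ: [ 2 -2  1 -2  2  0 -2 -2]
  L: [-1  0 -1  1 -1  1  1  1]
  M: [-1  1 -1  1  0 -1  1  0]
  I: [ 0  1  1  0 -1  0  0  1]
RREF → pivots at {X1,X2,X3} ⇒ r = 3
Pivot set = {X1,X2,X3}, free = {X4,X5,X6,X7,X8}
RREF:
  r0: [   1    0    0   -1    3   -3   -1   -3]
  r1: [   0    1    0    0    1   -2    0   -1]
  r2: [   0    0    1    0   -2    2    0    2]
  r3: [   0    0    0    0    0    0    0    0]
Fix exponent of X5 at 1, X4 at 0, X6 at 0, X7 at 0, X8 at 0; solve each RREF row for its pivot's exponent:
  r0: exp(X1) + (3)·1 = 0 ⇒ exp(X1) = -3
  r1: exp(X2) + (1)·1 = 0 ⇒ exp(X2) = -1
  r2: exp(X3) + (-2)·1 = 0 ⇒ exp(X3) = 2
Π_2 = X1^-3 · X2^-1 · X3^2 · X5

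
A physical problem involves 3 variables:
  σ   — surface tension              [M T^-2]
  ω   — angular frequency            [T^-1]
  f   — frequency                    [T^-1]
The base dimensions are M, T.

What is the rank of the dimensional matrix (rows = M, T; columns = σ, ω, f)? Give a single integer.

Exponent matrix [M,T] × [σ,ω,f]:
  M: [ 1  0  0]
  T: [-2 -1 -1]
RREF → pivots at {σ,ω} ⇒ r = 2

2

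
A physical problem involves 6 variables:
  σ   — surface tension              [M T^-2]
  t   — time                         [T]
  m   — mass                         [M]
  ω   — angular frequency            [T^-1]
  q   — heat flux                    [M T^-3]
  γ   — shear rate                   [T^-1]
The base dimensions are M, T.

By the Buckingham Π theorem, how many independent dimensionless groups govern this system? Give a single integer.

Dimensional matrix (M×T by σ×t×m×ω×q×γ):
  M: [ 1  0  1  0  1  0]
  T: [-2  1  0 -1 -3 -1]
RREF → pivots at {σ,t} ⇒ r = 2
Π count = n − r = 6 − 2 = 4

4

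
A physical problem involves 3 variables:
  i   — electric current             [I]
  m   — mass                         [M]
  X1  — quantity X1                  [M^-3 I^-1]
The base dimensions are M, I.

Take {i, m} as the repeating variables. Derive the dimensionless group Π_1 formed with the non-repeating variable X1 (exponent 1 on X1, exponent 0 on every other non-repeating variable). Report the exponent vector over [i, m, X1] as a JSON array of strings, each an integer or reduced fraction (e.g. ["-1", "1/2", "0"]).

["1", "3", "1"]

Exponent matrix [M,I] × [i,m,X1]:
  M: [ 0  1 -3]
  I: [ 1  0 -1]
Echelon form has 2 nonzero rows (pivots: i,m)
Pivot set = {i,m}, free = {X1}
RREF:
  r0: [   1    0   -1]
  r1: [   0    1   -3]
Fix exponent of X1 at 1; solve each RREF row for its pivot's exponent:
  r0: exp(i) + (-1)·1 = 0 ⇒ exp(i) = 1
  r1: exp(m) + (-3)·1 = 0 ⇒ exp(m) = 3
Π_1 = i · m^3 · X1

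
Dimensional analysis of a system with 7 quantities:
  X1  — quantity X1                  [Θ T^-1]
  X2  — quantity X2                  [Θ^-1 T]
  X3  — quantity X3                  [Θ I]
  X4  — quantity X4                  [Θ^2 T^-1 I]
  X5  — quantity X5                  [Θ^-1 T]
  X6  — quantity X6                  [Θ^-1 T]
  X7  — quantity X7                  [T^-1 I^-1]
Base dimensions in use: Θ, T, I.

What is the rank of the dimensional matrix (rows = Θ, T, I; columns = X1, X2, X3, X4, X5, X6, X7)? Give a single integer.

2

Dimensional matrix (Θ×T×I by X1×X2×X3×X4×X5×X6×X7):
  Θ: [ 1 -1  1  2 -1 -1  0]
  T: [-1  1  0 -1  1  1 -1]
  I: [ 0  0  1  1  0  0 -1]
Echelon form has 2 nonzero rows (pivots: X1,X3)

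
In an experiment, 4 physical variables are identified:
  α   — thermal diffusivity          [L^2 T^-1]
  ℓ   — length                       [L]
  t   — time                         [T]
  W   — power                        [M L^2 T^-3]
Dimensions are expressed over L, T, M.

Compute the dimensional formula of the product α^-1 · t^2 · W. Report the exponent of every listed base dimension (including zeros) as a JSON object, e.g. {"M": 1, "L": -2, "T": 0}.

Exponent matrix [L,T,M] × [α,ℓ,t,W]:
  L: [ 2  1  0  2]
  T: [-1  0  1 -3]
  M: [ 0  0  0  1]
  [L]: (-1)·2+(2)·0+(1)·2 = 0
  [T]: (-1)·-1+(2)·1+(1)·-3 = 0
  [M]: (-1)·0+(2)·0+(1)·1 = 1
⇒ M

{"L": 0, "T": 0, "M": 1}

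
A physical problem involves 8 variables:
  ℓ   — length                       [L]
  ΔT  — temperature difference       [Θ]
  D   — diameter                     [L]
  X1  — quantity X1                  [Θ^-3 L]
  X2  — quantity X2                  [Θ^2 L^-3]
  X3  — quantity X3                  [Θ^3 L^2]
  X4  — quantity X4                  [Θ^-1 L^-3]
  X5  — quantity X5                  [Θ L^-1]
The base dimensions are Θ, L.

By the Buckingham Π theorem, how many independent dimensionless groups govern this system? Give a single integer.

Exponent matrix [Θ,L] × [ℓ,ΔT,D,X1,X2,X3,X4,X5]:
  Θ: [ 0  1  0 -3  2  3 -1  1]
  L: [ 1  0  1  1 -3  2 -3 -1]
Row reduction gives pivot columns ℓ,ΔT; rank = 2
n=8, r=2 ⇒ 6 dimensionless groups

6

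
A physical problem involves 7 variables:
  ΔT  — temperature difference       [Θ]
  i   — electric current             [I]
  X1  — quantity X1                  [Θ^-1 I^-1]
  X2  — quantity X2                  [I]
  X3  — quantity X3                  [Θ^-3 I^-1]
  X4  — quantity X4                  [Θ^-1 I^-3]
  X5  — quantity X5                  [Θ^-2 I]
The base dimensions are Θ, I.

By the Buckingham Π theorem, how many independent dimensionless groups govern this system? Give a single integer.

5

Write exponents as rows Θ,I / cols ΔT,i,X1,X2,X3,X4,X5:
  Θ: [ 1  0 -1  0 -3 -1 -2]
  I: [ 0  1 -1  1 -1 -3  1]
Echelon form has 2 nonzero rows (pivots: ΔT,i)
n=7, r=2 ⇒ 5 dimensionless groups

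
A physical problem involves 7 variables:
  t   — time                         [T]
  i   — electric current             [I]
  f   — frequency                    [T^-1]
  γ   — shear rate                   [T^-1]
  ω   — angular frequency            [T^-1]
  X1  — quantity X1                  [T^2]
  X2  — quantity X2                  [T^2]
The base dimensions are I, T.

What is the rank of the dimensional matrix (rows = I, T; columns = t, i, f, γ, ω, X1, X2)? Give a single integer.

Exponent matrix [I,T] × [t,i,f,γ,ω,X1,X2]:
  I: [ 0  1  0  0  0  0  0]
  T: [ 1  0 -1 -1 -1  2  2]
Echelon form has 2 nonzero rows (pivots: t,i)

2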